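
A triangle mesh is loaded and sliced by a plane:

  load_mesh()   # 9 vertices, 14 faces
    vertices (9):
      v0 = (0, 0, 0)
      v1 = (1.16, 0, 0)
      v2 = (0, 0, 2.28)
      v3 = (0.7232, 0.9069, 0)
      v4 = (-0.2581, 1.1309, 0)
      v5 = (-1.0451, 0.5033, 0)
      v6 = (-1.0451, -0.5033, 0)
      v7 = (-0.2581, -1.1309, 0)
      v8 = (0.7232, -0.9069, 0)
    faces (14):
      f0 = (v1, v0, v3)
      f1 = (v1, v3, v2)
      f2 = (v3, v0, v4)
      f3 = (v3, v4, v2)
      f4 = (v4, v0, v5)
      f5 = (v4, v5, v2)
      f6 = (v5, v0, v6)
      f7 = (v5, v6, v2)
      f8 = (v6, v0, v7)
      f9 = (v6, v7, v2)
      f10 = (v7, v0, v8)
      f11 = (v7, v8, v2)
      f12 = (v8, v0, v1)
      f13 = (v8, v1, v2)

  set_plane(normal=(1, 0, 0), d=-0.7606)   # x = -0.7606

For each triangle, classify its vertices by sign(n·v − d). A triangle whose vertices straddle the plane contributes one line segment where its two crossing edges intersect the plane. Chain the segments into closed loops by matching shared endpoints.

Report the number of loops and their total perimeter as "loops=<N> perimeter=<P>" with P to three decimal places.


Straddling triangles (6 of 14):
  (v4,v0,v5) [++-] → (-0.7606, 0.36629, 0)–(-0.7606, 0.730177, 0)  len=0.3639
  (v4,v5,v2) [+-+] → (-0.7606, 0.730177, 0)–(-0.7606, 0.36629, 0.620668)  len=0.7195
  (v5,v0,v6) [-+-] → (-0.7606, 0.36629, 0)–(-0.7606, -0.36629, 0)  len=0.7326
  (v5,v6,v2) [--+] → (-0.7606, -0.36629, 0.620668)–(-0.7606, 0.36629, 0.620668)  len=0.7326
  (v6,v0,v7) [-++] → (-0.7606, -0.36629, 0)–(-0.7606, -0.730177, 0)  len=0.3639
  (v6,v7,v2) [-++] → (-0.7606, -0.730177, 0)–(-0.7606, -0.36629, 0.620668)  len=0.7195

Chained into 1 loop(s):
  loop 1: 6 segments, perimeter = 3.6319
Total perimeter = 3.632

loops=1 perimeter=3.632


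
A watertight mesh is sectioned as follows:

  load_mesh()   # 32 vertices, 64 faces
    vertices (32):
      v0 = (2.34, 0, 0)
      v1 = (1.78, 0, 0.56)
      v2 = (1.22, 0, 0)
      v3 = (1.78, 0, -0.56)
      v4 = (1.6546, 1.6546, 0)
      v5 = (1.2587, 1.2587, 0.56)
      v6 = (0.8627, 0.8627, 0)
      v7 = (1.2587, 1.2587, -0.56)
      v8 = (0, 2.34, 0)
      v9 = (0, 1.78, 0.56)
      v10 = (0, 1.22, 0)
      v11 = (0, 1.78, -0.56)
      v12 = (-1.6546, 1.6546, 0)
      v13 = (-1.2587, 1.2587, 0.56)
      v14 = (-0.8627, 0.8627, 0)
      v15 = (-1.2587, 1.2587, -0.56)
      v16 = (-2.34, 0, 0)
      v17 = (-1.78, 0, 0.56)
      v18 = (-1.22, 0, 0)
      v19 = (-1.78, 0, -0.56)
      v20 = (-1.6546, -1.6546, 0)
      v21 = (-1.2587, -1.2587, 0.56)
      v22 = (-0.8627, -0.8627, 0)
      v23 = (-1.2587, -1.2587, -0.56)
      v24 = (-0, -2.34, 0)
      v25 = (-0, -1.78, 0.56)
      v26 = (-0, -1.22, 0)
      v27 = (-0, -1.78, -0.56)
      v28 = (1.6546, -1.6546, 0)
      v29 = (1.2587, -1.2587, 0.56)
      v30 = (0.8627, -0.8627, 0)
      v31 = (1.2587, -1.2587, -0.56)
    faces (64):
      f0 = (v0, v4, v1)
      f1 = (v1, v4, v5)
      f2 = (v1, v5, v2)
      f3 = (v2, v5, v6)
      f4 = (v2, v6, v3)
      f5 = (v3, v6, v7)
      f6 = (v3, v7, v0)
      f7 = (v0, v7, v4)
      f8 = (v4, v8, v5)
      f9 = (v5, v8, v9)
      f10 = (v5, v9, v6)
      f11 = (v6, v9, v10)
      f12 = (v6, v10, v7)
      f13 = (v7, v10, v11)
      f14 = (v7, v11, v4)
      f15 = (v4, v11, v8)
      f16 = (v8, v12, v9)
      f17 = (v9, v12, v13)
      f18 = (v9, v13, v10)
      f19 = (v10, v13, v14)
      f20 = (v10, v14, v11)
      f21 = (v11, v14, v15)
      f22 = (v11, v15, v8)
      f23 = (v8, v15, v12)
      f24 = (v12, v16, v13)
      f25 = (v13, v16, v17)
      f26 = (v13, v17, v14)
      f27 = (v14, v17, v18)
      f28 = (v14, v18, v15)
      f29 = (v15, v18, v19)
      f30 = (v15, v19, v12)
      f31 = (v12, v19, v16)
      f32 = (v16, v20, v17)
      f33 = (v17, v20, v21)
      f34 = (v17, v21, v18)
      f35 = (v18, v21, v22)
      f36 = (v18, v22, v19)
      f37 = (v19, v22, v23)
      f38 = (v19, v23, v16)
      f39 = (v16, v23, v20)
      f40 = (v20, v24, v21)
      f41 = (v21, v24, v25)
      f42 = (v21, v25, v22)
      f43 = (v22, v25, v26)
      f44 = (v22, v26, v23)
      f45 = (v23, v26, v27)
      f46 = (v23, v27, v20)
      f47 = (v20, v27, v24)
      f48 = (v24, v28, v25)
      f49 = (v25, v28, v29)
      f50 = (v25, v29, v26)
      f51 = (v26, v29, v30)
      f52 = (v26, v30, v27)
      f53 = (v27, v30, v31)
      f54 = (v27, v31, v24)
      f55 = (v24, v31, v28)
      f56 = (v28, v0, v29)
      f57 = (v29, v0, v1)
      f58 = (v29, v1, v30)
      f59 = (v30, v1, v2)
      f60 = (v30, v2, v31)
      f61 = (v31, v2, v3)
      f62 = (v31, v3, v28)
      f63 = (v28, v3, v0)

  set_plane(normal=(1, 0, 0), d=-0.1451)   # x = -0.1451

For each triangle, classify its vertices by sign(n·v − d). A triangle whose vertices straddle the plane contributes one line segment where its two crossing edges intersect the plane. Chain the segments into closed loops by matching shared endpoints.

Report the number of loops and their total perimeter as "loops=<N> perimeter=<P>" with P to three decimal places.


Straddling triangles (16 of 64):
  (v8,v12,v9) [+-+] → (-0.1451, 2.27989, 0)–(-0.1451, 1.769, 0.510891)  len=0.7225
  (v9,v12,v13) [+--] → (-0.1451, 1.769, 0.510891)–(-0.1451, 1.71991, 0.56)  len=0.0694
  (v9,v13,v10) [+-+] → (-0.1451, 1.71991, 0.56)–(-0.1451, 1.22446, 0.0645555)  len=0.7007
  (v10,v13,v14) [+--] → (-0.1451, 1.22446, 0.0645555)–(-0.1451, 1.1599, 0)  len=0.0913
  (v10,v14,v11) [+-+] → (-0.1451, 1.1599, 0)–(-0.1451, 1.62572, -0.465812)  len=0.6588
  (v11,v14,v15) [+--] → (-0.1451, 1.62572, -0.465812)–(-0.1451, 1.71991, -0.56)  len=0.1332
  (v11,v15,v8) [+-+] → (-0.1451, 1.71991, -0.56)–(-0.1451, 2.21535, -0.0645555)  len=0.7007
  (v8,v15,v12) [+--] → (-0.1451, 2.21535, -0.0645555)–(-0.1451, 2.27989, 0)  len=0.0913
  (v20,v24,v21) [-+-] → (-0.1451, -2.27989, 0)–(-0.1451, -2.21535, 0.0645555)  len=0.0913
  (v21,v24,v25) [-++] → (-0.1451, -2.21535, 0.0645555)–(-0.1451, -1.71991, 0.56)  len=0.7007
  (v21,v25,v22) [-+-] → (-0.1451, -1.71991, 0.56)–(-0.1451, -1.62572, 0.465812)  len=0.1332
  (v22,v25,v26) [-++] → (-0.1451, -1.62572, 0.465812)–(-0.1451, -1.1599, 0)  len=0.6588
  (v22,v26,v23) [-+-] → (-0.1451, -1.1599, 0)–(-0.1451, -1.22446, -0.0645555)  len=0.0913
  (v23,v26,v27) [-++] → (-0.1451, -1.22446, -0.0645555)–(-0.1451, -1.71991, -0.56)  len=0.7007
  (v23,v27,v20) [-+-] → (-0.1451, -1.71991, -0.56)–(-0.1451, -1.769, -0.510891)  len=0.0694
  (v20,v27,v24) [-++] → (-0.1451, -1.769, -0.510891)–(-0.1451, -2.27989, 0)  len=0.7225

Chained into 2 loop(s):
  loop 1: 8 segments, perimeter = 3.1678
  loop 2: 8 segments, perimeter = 3.1678
Total perimeter = 6.336

loops=2 perimeter=6.336


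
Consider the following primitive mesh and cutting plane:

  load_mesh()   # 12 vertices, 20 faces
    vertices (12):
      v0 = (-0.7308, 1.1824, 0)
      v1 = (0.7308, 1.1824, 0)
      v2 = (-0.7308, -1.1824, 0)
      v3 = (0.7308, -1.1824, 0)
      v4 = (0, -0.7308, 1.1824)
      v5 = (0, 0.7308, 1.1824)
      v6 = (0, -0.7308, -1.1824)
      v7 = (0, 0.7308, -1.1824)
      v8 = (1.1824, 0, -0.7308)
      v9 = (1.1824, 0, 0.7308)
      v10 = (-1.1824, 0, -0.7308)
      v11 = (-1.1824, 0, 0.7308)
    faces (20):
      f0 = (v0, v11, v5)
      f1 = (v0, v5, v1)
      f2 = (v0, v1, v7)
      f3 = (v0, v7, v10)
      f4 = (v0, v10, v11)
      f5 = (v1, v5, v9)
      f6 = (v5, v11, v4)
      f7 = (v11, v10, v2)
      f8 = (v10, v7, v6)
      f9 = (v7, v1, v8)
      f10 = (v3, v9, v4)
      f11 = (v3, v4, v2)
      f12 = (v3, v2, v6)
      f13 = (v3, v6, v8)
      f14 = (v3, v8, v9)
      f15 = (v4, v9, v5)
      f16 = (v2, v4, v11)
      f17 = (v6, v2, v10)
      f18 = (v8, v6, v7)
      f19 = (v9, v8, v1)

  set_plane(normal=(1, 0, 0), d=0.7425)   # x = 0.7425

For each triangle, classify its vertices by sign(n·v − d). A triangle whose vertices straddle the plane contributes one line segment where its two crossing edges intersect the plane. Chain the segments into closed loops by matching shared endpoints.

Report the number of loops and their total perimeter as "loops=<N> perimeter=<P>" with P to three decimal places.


Straddling triangles (8 of 20):
  (v1,v5,v9) [--+] → (0.7425, 0.271887, 0.898813)–(0.7425, 1.15177, 0.0189335)  len=1.2443
  (v7,v1,v8) [--+] → (0.7425, 1.15177, -0.0189335)–(0.7425, 0.271887, -0.898813)  len=1.2443
  (v3,v9,v4) [-+-] → (0.7425, -1.15177, 0.0189335)–(0.7425, -0.271887, 0.898813)  len=1.2443
  (v3,v6,v8) [--+] → (0.7425, -0.271887, -0.898813)–(0.7425, -1.15177, -0.0189335)  len=1.2443
  (v3,v8,v9) [-++] → (0.7425, -1.15177, -0.0189335)–(0.7425, -1.15177, 0.0189335)  len=0.0379
  (v4,v9,v5) [-+-] → (0.7425, -0.271887, 0.898813)–(0.7425, 0.271887, 0.898813)  len=0.5438
  (v8,v6,v7) [+--] → (0.7425, -0.271887, -0.898813)–(0.7425, 0.271887, -0.898813)  len=0.5438
  (v9,v8,v1) [++-] → (0.7425, 1.15177, -0.0189335)–(0.7425, 1.15177, 0.0189335)  len=0.0379

Chained into 1 loop(s):
  loop 1: 8 segments, perimeter = 6.1406
Total perimeter = 6.141

loops=1 perimeter=6.141


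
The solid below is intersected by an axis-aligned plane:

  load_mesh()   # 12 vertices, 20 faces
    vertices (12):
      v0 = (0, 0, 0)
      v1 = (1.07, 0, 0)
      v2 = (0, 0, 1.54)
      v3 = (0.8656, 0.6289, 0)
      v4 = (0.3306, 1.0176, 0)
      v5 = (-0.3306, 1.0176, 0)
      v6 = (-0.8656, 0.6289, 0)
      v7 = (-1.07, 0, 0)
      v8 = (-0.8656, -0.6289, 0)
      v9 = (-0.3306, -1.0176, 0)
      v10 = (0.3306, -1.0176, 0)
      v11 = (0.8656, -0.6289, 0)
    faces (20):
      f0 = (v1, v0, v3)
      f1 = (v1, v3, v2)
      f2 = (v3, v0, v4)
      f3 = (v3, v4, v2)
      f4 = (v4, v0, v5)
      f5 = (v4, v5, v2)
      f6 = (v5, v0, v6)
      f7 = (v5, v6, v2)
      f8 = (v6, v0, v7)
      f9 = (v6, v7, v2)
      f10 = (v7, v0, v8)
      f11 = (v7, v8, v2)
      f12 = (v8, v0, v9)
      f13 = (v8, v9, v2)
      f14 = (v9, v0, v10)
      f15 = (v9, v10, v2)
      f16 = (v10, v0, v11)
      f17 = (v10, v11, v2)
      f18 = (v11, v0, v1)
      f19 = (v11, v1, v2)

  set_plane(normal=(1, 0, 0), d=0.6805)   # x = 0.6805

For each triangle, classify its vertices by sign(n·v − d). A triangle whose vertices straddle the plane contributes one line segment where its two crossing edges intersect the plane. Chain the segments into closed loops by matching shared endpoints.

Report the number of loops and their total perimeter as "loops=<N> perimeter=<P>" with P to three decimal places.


Straddling triangles (8 of 20):
  (v1,v0,v3) [+-+] → (0.6805, 0, 0)–(0.6805, 0.494416, 0)  len=0.4944
  (v1,v3,v2) [++-] → (0.6805, 0.494416, 0.329314)–(0.6805, 0, 0.560589)  len=0.5458
  (v3,v0,v4) [+--] → (0.6805, 0.494416, 0)–(0.6805, 0.763383, 0)  len=0.2690
  (v3,v4,v2) [+--] → (0.6805, 0.763383, 0)–(0.6805, 0.494416, 0.329314)  len=0.4252
  (v10,v0,v11) [--+] → (0.6805, -0.494416, 0)–(0.6805, -0.763383, 0)  len=0.2690
  (v10,v11,v2) [-+-] → (0.6805, -0.763383, 0)–(0.6805, -0.494416, 0.329314)  len=0.4252
  (v11,v0,v1) [+-+] → (0.6805, -0.494416, 0)–(0.6805, 0, 0)  len=0.4944
  (v11,v1,v2) [++-] → (0.6805, 0, 0.560589)–(0.6805, -0.494416, 0.329314)  len=0.5458

Chained into 1 loop(s):
  loop 1: 8 segments, perimeter = 3.4688
Total perimeter = 3.469

loops=1 perimeter=3.469


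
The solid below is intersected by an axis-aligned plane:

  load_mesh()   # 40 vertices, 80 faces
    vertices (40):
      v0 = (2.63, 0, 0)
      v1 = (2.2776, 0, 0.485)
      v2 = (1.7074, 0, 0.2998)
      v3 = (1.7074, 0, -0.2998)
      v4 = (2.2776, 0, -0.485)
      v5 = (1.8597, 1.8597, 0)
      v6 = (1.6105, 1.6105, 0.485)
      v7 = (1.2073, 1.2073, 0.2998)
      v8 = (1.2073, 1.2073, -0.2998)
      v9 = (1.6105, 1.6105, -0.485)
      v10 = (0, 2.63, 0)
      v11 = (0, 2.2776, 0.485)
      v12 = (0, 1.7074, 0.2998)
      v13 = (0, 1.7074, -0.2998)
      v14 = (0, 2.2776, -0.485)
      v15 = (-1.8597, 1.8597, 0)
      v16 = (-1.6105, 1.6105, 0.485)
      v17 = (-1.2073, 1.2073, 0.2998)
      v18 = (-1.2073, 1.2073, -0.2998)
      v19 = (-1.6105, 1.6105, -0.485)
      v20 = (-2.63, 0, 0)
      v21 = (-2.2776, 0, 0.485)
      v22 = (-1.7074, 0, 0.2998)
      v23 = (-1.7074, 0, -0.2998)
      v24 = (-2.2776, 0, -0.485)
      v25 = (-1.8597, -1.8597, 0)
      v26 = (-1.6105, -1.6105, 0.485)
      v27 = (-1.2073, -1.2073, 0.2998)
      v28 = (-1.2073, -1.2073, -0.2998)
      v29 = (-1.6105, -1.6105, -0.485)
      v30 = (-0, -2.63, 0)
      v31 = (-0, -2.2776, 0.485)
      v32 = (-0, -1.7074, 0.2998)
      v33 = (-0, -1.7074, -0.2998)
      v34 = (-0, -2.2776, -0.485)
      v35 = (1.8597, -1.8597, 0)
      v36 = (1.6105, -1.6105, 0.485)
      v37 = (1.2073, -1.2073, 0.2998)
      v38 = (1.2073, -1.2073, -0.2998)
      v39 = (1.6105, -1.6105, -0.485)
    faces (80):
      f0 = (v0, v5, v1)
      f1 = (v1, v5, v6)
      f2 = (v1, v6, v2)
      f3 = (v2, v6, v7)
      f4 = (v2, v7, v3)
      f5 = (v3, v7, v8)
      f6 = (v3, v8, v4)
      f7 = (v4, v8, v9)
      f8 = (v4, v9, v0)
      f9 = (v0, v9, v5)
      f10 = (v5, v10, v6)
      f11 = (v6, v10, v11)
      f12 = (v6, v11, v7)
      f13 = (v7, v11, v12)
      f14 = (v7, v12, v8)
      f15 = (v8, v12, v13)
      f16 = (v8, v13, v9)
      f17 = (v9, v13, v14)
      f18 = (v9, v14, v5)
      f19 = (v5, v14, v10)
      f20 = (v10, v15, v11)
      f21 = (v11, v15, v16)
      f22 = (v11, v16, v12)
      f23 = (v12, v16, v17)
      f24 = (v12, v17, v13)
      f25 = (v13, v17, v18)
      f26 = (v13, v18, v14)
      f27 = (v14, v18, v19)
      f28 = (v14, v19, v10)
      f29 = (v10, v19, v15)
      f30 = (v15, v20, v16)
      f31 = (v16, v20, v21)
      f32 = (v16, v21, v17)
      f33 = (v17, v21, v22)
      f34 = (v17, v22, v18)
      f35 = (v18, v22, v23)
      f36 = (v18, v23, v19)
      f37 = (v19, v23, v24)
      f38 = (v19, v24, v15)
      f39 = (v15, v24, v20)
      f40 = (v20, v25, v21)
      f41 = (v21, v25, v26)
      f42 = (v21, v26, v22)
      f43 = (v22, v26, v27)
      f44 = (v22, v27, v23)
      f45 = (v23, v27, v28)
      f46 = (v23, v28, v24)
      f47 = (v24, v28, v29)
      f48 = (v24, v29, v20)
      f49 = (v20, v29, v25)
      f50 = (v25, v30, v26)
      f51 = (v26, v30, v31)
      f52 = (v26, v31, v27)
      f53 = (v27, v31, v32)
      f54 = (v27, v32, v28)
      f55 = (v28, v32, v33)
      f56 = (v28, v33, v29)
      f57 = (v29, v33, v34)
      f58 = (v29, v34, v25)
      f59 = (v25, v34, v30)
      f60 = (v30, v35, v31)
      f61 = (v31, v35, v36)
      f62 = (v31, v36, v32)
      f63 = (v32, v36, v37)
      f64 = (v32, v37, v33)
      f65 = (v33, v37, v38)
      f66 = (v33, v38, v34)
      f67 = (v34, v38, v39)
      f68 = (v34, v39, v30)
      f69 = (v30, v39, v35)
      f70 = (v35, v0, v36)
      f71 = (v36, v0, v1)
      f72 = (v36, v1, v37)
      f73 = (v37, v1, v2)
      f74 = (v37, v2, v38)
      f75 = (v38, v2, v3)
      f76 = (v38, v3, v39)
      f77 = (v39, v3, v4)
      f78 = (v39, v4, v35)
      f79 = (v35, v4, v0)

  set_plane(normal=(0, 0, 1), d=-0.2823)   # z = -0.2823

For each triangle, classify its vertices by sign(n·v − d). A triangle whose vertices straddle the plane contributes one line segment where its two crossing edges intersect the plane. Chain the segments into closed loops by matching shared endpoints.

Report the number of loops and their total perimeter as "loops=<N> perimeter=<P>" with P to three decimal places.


Straddling triangles (32 of 80):
  (v2,v7,v3) [++-] → (1.6928, 0.0352364, -0.2823)–(1.7074, 0, -0.2823)  len=0.0381
  (v3,v7,v8) [-+-] → (1.6928, 0.0352364, -0.2823)–(1.2073, 1.2073, -0.2823)  len=1.2686
  (v4,v9,v0) [--+] → (2.03659, 0.937411, -0.2823)–(2.42488, 0, -0.2823)  len=1.0146
  (v0,v9,v5) [+-+] → (2.03659, 0.937411, -0.2823)–(1.71465, 1.71465, -0.2823)  len=0.8413
  (v7,v12,v8) [++-] → (1.17206, 1.2219, -0.2823)–(1.2073, 1.2073, -0.2823)  len=0.0381
  (v8,v12,v13) [-+-] → (1.17206, 1.2219, -0.2823)–(0, 1.7074, -0.2823)  len=1.2686
  (v9,v14,v5) [--+] → (0.77724, 2.10294, -0.2823)–(1.71465, 1.71465, -0.2823)  len=1.0146
  (v5,v14,v10) [+-+] → (0.77724, 2.10294, -0.2823)–(0, 2.42488, -0.2823)  len=0.8413
  (v12,v17,v13) [++-] → (-0.0352364, 1.6928, -0.2823)–(0, 1.7074, -0.2823)  len=0.0381
  (v13,v17,v18) [-+-] → (-0.0352364, 1.6928, -0.2823)–(-1.2073, 1.2073, -0.2823)  len=1.2686
  (v14,v19,v10) [--+] → (-0.937411, 2.03659, -0.2823)–(0, 2.42488, -0.2823)  len=1.0146
  (v10,v19,v15) [+-+] → (-0.937411, 2.03659, -0.2823)–(-1.71465, 1.71465, -0.2823)  len=0.8413
  (v17,v22,v18) [++-] → (-1.2219, 1.17206, -0.2823)–(-1.2073, 1.2073, -0.2823)  len=0.0381
  (v18,v22,v23) [-+-] → (-1.2219, 1.17206, -0.2823)–(-1.7074, 0, -0.2823)  len=1.2686
  (v19,v24,v15) [--+] → (-2.10294, 0.77724, -0.2823)–(-1.71465, 1.71465, -0.2823)  len=1.0146
  (v15,v24,v20) [+-+] → (-2.10294, 0.77724, -0.2823)–(-2.42488, 0, -0.2823)  len=0.8413
  (v22,v27,v23) [++-] → (-1.6928, -0.0352364, -0.2823)–(-1.7074, 0, -0.2823)  len=0.0381
  (v23,v27,v28) [-+-] → (-1.6928, -0.0352364, -0.2823)–(-1.2073, -1.2073, -0.2823)  len=1.2686
  (v24,v29,v20) [--+] → (-2.03659, -0.937411, -0.2823)–(-2.42488, 0, -0.2823)  len=1.0146
  (v20,v29,v25) [+-+] → (-2.03659, -0.937411, -0.2823)–(-1.71465, -1.71465, -0.2823)  len=0.8413
  (v27,v32,v28) [++-] → (-1.17206, -1.2219, -0.2823)–(-1.2073, -1.2073, -0.2823)  len=0.0381
  (v28,v32,v33) [-+-] → (-1.17206, -1.2219, -0.2823)–(0, -1.7074, -0.2823)  len=1.2686
  (v29,v34,v25) [--+] → (-0.77724, -2.10294, -0.2823)–(-1.71465, -1.71465, -0.2823)  len=1.0146
  (v25,v34,v30) [+-+] → (-0.77724, -2.10294, -0.2823)–(0, -2.42488, -0.2823)  len=0.8413
  (v32,v37,v33) [++-] → (0.0352364, -1.6928, -0.2823)–(0, -1.7074, -0.2823)  len=0.0381
  (v33,v37,v38) [-+-] → (0.0352364, -1.6928, -0.2823)–(1.2073, -1.2073, -0.2823)  len=1.2686
  (v34,v39,v30) [--+] → (0.937411, -2.03659, -0.2823)–(0, -2.42488, -0.2823)  len=1.0146
  (v30,v39,v35) [+-+] → (0.937411, -2.03659, -0.2823)–(1.71465, -1.71465, -0.2823)  len=0.8413
  (v37,v2,v38) [++-] → (1.2219, -1.17206, -0.2823)–(1.2073, -1.2073, -0.2823)  len=0.0381
  (v38,v2,v3) [-+-] → (1.2219, -1.17206, -0.2823)–(1.7074, 0, -0.2823)  len=1.2686
  (v39,v4,v35) [--+] → (2.10294, -0.77724, -0.2823)–(1.71465, -1.71465, -0.2823)  len=1.0146
  (v35,v4,v0) [+-+] → (2.10294, -0.77724, -0.2823)–(2.42488, 0, -0.2823)  len=0.8413

Chained into 2 loop(s):
  loop 1: 16 segments, perimeter = 10.4542
  loop 2: 16 segments, perimeter = 14.8474
Total perimeter = 25.302

loops=2 perimeter=25.302


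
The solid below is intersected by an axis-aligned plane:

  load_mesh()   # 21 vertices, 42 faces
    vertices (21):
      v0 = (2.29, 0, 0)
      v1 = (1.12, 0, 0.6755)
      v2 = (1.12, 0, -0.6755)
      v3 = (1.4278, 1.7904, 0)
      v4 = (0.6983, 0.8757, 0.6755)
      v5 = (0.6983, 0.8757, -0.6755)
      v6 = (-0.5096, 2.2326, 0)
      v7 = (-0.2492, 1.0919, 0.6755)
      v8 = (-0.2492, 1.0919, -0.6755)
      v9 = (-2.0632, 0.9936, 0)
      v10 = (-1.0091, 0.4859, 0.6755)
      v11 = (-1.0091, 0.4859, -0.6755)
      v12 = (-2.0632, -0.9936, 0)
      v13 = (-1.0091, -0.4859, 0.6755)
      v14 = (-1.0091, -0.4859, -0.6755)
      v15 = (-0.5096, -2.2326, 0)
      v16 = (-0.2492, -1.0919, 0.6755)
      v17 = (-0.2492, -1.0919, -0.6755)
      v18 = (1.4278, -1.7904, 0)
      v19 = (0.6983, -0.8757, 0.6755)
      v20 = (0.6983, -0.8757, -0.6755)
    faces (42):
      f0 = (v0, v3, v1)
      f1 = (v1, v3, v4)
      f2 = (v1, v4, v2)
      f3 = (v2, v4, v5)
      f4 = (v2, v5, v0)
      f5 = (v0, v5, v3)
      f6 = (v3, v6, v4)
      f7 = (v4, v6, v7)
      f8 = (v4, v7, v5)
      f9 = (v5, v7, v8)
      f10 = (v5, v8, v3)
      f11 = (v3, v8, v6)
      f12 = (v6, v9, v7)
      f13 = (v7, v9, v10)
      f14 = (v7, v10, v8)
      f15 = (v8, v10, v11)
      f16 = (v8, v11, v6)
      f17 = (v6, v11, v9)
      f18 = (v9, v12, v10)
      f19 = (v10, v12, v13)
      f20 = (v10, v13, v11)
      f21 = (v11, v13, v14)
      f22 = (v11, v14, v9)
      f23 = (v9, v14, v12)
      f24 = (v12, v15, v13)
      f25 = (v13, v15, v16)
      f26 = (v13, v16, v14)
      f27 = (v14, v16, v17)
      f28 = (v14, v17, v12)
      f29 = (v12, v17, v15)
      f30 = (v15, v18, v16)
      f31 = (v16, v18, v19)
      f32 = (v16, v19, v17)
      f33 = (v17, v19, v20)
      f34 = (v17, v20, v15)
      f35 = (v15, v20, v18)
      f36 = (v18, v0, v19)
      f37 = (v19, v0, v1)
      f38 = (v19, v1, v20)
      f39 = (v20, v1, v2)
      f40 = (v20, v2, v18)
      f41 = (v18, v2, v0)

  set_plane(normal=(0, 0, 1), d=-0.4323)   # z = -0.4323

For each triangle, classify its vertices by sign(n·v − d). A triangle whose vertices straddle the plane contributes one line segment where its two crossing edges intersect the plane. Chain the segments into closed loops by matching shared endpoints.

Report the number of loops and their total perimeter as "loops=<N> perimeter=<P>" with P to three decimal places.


loops=2 perimeter=16.165

Straddling triangles (28 of 42):
  (v1,v4,v2) [++-] → (1.04409, 0.157639, -0.4323)–(1.12, 0, -0.4323)  len=0.1750
  (v2,v4,v5) [-+-] → (1.04409, 0.157639, -0.4323)–(0.6983, 0.8757, -0.4323)  len=0.7970
  (v2,v5,v0) [--+] → (1.27136, 0.560422, -0.4323)–(1.54123, 0, -0.4323)  len=0.6220
  (v0,v5,v3) [+-+] → (1.27136, 0.560422, -0.4323)–(0.960942, 1.20502, -0.4323)  len=0.7154
  (v4,v7,v5) [++-] → (0.527736, 0.914619, -0.4323)–(0.6983, 0.8757, -0.4323)  len=0.1749
  (v5,v7,v8) [-+-] → (0.527736, 0.914619, -0.4323)–(-0.2492, 1.0919, -0.4323)  len=0.7969
  (v5,v8,v3) [--+] → (0.35457, 1.34338, -0.4323)–(0.960942, 1.20502, -0.4323)  len=0.6220
  (v3,v8,v6) [+-+] → (0.35457, 1.34338, -0.4323)–(-0.342952, 1.50259, -0.4323)  len=0.7155
  (v7,v10,v8) [++-] → (-0.385993, 0.982811, -0.4323)–(-0.2492, 1.0919, -0.4323)  len=0.1750
  (v8,v10,v11) [-+-] → (-0.385993, 0.982811, -0.4323)–(-1.0091, 0.4859, -0.4323)  len=0.7970
  (v8,v11,v6) [--+] → (-0.829265, 1.11476, -0.4323)–(-0.342952, 1.50259, -0.4323)  len=0.6220
  (v6,v11,v9) [+-+] → (-0.829265, 1.11476, -0.4323)–(-1.38861, 0.668687, -0.4323)  len=0.7154
  (v10,v13,v11) [++-] → (-1.0091, 0.310962, -0.4323)–(-1.0091, 0.4859, -0.4323)  len=0.1749
  (v11,v13,v14) [-+-] → (-1.0091, 0.310962, -0.4323)–(-1.0091, -0.4859, -0.4323)  len=0.7969
  (v11,v14,v9) [--+] → (-1.38861, 0.0467638, -0.4323)–(-1.38861, 0.668687, -0.4323)  len=0.6219
  (v9,v14,v12) [+-+] → (-1.38861, 0.0467638, -0.4323)–(-1.38861, -0.668687, -0.4323)  len=0.7155
  (v13,v16,v14) [++-] → (-0.872307, -0.594989, -0.4323)–(-1.0091, -0.4859, -0.4323)  len=0.1750
  (v14,v16,v17) [-+-] → (-0.872307, -0.594989, -0.4323)–(-0.2492, -1.0919, -0.4323)  len=0.7970
  (v14,v17,v12) [--+] → (-0.902294, -1.05651, -0.4323)–(-1.38861, -0.668687, -0.4323)  len=0.6220
  (v12,v17,v15) [+-+] → (-0.902294, -1.05651, -0.4323)–(-0.342952, -1.50259, -0.4323)  len=0.7154
  (v16,v19,v17) [++-] → (-0.078636, -1.05298, -0.4323)–(-0.2492, -1.0919, -0.4323)  len=0.1749
  (v17,v19,v20) [-+-] → (-0.078636, -1.05298, -0.4323)–(0.6983, -0.8757, -0.4323)  len=0.7969
  (v17,v20,v15) [--+] → (0.26342, -1.36422, -0.4323)–(-0.342952, -1.50259, -0.4323)  len=0.6220
  (v15,v20,v18) [+-+] → (0.26342, -1.36422, -0.4323)–(0.960942, -1.20502, -0.4323)  len=0.7155
  (v19,v1,v20) [++-] → (0.774212, -0.718061, -0.4323)–(0.6983, -0.8757, -0.4323)  len=0.1750
  (v20,v1,v2) [-+-] → (0.774212, -0.718061, -0.4323)–(1.12, 0, -0.4323)  len=0.7970
  (v20,v2,v18) [--+] → (1.23082, -0.644597, -0.4323)–(0.960942, -1.20502, -0.4323)  len=0.6220
  (v18,v2,v0) [+-+] → (1.23082, -0.644597, -0.4323)–(1.54123, 0, -0.4323)  len=0.7154

Chained into 2 loop(s):
  loop 1: 14 segments, perimeter = 6.8033
  loop 2: 14 segments, perimeter = 9.3620
Total perimeter = 16.165


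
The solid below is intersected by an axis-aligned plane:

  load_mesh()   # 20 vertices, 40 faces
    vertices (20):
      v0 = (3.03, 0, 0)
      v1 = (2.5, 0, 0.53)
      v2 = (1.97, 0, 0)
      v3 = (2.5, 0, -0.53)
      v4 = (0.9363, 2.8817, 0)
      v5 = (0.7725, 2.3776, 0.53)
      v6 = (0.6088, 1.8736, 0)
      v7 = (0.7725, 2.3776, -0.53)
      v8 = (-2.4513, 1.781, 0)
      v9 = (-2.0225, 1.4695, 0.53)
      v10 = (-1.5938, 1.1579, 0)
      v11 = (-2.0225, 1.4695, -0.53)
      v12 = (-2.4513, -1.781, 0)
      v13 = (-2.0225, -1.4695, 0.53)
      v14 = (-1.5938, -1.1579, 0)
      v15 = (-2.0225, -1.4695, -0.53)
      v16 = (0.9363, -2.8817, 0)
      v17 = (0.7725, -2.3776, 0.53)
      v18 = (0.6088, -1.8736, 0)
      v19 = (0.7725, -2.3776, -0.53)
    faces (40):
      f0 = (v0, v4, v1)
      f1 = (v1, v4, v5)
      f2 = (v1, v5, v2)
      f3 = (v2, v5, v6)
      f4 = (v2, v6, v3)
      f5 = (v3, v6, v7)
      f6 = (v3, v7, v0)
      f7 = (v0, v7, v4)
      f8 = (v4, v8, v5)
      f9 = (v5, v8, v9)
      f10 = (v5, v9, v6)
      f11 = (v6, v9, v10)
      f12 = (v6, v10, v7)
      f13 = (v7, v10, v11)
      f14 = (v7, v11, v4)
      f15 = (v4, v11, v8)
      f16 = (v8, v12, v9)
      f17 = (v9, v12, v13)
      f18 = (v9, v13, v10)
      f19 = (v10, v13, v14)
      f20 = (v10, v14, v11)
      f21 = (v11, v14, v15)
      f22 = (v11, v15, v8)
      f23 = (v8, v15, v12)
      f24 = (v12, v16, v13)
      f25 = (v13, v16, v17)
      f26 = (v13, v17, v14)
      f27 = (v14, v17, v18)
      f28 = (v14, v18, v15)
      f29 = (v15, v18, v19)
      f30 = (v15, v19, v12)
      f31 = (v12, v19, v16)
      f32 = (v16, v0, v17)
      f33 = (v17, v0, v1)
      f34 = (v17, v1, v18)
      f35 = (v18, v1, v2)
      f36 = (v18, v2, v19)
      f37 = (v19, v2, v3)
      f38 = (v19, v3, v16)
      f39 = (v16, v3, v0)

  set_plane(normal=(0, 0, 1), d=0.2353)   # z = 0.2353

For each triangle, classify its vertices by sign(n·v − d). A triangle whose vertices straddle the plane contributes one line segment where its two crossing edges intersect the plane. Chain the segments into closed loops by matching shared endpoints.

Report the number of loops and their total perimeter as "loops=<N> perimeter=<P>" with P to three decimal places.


Straddling triangles (20 of 40):
  (v0,v4,v1) [--+] → (1.63052, 1.60233, 0.2353)–(2.7947, 0, 0.2353)  len=1.9806
  (v1,v4,v5) [+-+] → (1.63052, 1.60233, 0.2353)–(0.863579, 2.6579, 0.2353)  len=1.3048
  (v1,v5,v2) [++-] → (1.43836, 1.05556, 0.2353)–(2.2053, 0, 0.2353)  len=1.3048
  (v2,v5,v6) [-+-] → (1.43836, 1.05556, 0.2353)–(0.681477, 2.09736, 0.2353)  len=1.2877
  (v4,v8,v5) [--+] → (-1.02005, 2.04587, 0.2353)–(0.863579, 2.6579, 0.2353)  len=1.9806
  (v5,v8,v9) [+-+] → (-1.02005, 2.04587, 0.2353)–(-2.26093, 1.64271, 0.2353)  len=1.3047
  (v5,v9,v6) [++-] → (-0.559398, 1.69419, 0.2353)–(0.681477, 2.09736, 0.2353)  len=1.3047
  (v6,v9,v10) [-+-] → (-0.559398, 1.69419, 0.2353)–(-1.78413, 1.29624, 0.2353)  len=1.2878
  (v8,v12,v9) [--+] → (-2.26093, -0.337901, 0.2353)–(-2.26093, 1.64271, 0.2353)  len=1.9806
  (v9,v12,v13) [+-+] → (-2.26093, -0.337901, 0.2353)–(-2.26093, -1.64271, 0.2353)  len=1.3048
  (v9,v13,v10) [++-] → (-1.78413, -0.00856645, 0.2353)–(-1.78413, 1.29624, 0.2353)  len=1.3048
  (v10,v13,v14) [-+-] → (-1.78413, -0.00856645, 0.2353)–(-1.78413, -1.29624, 0.2353)  len=1.2877
  (v12,v16,v13) [--+] → (-0.377296, -2.25474, 0.2353)–(-2.26093, -1.64271, 0.2353)  len=1.9806
  (v13,v16,v17) [+-+] → (-0.377296, -2.25474, 0.2353)–(0.863579, -2.6579, 0.2353)  len=1.3047
  (v13,v17,v14) [++-] → (-0.543252, -1.6994, 0.2353)–(-1.78413, -1.29624, 0.2353)  len=1.3047
  (v14,v17,v18) [-+-] → (-0.543252, -1.6994, 0.2353)–(0.681477, -2.09736, 0.2353)  len=1.2878
  (v16,v0,v17) [--+] → (2.02776, -1.05556, 0.2353)–(0.863579, -2.6579, 0.2353)  len=1.9806
  (v17,v0,v1) [+-+] → (2.02776, -1.05556, 0.2353)–(2.7947, 0, 0.2353)  len=1.3048
  (v17,v1,v18) [++-] → (1.44842, -1.04179, 0.2353)–(0.681477, -2.09736, 0.2353)  len=1.3048
  (v18,v1,v2) [-+-] → (1.44842, -1.04179, 0.2353)–(2.2053, 0, 0.2353)  len=1.2877

Chained into 2 loop(s):
  loop 1: 10 segments, perimeter = 16.4267
  loop 2: 10 segments, perimeter = 12.9624
Total perimeter = 29.389

loops=2 perimeter=29.389


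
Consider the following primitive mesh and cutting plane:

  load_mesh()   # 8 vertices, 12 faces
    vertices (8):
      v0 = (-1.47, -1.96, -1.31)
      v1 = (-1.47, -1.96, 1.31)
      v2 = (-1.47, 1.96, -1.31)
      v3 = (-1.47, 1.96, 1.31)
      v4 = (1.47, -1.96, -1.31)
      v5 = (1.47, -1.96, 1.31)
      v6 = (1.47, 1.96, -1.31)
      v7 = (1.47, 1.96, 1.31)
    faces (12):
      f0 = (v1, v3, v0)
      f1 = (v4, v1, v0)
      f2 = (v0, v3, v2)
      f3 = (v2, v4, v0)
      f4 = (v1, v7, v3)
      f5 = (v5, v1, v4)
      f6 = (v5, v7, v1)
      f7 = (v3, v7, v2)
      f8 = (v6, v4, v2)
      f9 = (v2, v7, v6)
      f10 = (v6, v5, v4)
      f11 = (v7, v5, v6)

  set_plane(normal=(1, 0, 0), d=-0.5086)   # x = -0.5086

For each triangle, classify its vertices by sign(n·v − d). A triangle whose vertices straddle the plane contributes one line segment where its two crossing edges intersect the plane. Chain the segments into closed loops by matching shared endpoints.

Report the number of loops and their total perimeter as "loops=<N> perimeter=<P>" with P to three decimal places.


loops=1 perimeter=13.080

Straddling triangles (8 of 12):
  (v4,v1,v0) [+--] → (-0.5086, -1.96, 0.453242)–(-0.5086, -1.96, -1.31)  len=1.7632
  (v2,v4,v0) [-+-] → (-0.5086, 0.678133, -1.31)–(-0.5086, -1.96, -1.31)  len=2.6381
  (v1,v7,v3) [-+-] → (-0.5086, -0.678133, 1.31)–(-0.5086, 1.96, 1.31)  len=2.6381
  (v5,v1,v4) [+-+] → (-0.5086, -1.96, 1.31)–(-0.5086, -1.96, 0.453242)  len=0.8568
  (v5,v7,v1) [++-] → (-0.5086, -0.678133, 1.31)–(-0.5086, -1.96, 1.31)  len=1.2819
  (v3,v7,v2) [-+-] → (-0.5086, 1.96, 1.31)–(-0.5086, 1.96, -0.453242)  len=1.7632
  (v6,v4,v2) [++-] → (-0.5086, 0.678133, -1.31)–(-0.5086, 1.96, -1.31)  len=1.2819
  (v2,v7,v6) [-++] → (-0.5086, 1.96, -0.453242)–(-0.5086, 1.96, -1.31)  len=0.8568

Chained into 1 loop(s):
  loop 1: 8 segments, perimeter = 13.0800
Total perimeter = 13.080


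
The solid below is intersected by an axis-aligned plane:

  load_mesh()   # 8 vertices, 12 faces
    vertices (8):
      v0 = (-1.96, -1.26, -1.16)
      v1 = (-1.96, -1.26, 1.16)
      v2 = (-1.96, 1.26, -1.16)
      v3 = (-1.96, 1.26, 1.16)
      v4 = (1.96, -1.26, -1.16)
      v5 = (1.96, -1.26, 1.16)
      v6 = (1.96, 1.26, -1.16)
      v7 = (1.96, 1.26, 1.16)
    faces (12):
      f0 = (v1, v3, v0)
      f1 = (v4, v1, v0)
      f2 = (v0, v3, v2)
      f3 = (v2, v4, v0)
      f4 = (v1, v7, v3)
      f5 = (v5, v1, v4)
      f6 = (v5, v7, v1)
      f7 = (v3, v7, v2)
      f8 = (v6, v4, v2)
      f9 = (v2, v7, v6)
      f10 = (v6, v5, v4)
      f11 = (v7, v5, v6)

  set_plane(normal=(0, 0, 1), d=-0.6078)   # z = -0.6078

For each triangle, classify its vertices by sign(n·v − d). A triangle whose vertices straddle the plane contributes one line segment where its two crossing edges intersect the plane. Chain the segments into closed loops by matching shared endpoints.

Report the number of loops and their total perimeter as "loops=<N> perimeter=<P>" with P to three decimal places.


Straddling triangles (8 of 12):
  (v1,v3,v0) [++-] → (-1.96, -0.660197, -0.6078)–(-1.96, -1.26, -0.6078)  len=0.5998
  (v4,v1,v0) [-+-] → (1.02697, -1.26, -0.6078)–(-1.96, -1.26, -0.6078)  len=2.9870
  (v0,v3,v2) [-+-] → (-1.96, -0.660197, -0.6078)–(-1.96, 1.26, -0.6078)  len=1.9202
  (v5,v1,v4) [++-] → (1.02697, -1.26, -0.6078)–(1.96, -1.26, -0.6078)  len=0.9330
  (v3,v7,v2) [++-] → (-1.02697, 1.26, -0.6078)–(-1.96, 1.26, -0.6078)  len=0.9330
  (v2,v7,v6) [-+-] → (-1.02697, 1.26, -0.6078)–(1.96, 1.26, -0.6078)  len=2.9870
  (v6,v5,v4) [-+-] → (1.96, 0.660197, -0.6078)–(1.96, -1.26, -0.6078)  len=1.9202
  (v7,v5,v6) [++-] → (1.96, 0.660197, -0.6078)–(1.96, 1.26, -0.6078)  len=0.5998

Chained into 1 loop(s):
  loop 1: 8 segments, perimeter = 12.8800
Total perimeter = 12.880

loops=1 perimeter=12.880


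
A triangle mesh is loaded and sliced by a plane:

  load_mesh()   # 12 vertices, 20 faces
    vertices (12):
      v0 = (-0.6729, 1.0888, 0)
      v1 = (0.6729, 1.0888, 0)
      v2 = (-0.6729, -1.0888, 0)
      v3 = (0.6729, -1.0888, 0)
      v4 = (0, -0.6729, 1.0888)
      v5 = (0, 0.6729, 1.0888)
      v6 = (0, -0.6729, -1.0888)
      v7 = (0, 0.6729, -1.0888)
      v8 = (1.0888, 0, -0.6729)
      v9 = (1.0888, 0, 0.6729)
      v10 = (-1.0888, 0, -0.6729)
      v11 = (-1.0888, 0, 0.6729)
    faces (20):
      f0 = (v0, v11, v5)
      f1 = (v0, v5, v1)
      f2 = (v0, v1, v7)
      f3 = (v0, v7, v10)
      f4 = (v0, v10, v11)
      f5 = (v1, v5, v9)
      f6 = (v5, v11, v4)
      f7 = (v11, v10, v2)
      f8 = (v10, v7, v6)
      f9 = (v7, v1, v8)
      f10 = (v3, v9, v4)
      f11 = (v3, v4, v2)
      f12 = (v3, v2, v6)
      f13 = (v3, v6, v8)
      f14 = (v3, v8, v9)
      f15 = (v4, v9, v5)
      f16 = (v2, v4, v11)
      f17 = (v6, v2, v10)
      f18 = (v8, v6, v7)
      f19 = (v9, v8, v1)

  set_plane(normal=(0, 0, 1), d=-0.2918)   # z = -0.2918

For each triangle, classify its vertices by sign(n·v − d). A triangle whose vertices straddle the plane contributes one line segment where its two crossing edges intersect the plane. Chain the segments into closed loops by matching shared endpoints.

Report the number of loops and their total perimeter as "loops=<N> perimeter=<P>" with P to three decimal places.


loops=1 perimeter=6.651

Straddling triangles (10 of 20):
  (v0,v1,v7) [++-] → (0.492562, 0.977338, -0.2918)–(-0.492562, 0.977338, -0.2918)  len=0.9851
  (v0,v7,v10) [+--] → (-0.492562, 0.977338, -0.2918)–(-0.853253, 0.616647, -0.2918)  len=0.5101
  (v0,v10,v11) [+-+] → (-0.853253, 0.616647, -0.2918)–(-1.0888, 0, -0.2918)  len=0.6601
  (v11,v10,v2) [+-+] → (-1.0888, 0, -0.2918)–(-0.853253, -0.616647, -0.2918)  len=0.6601
  (v7,v1,v8) [-+-] → (0.492562, 0.977338, -0.2918)–(0.853253, 0.616647, -0.2918)  len=0.5101
  (v3,v2,v6) [++-] → (-0.492562, -0.977338, -0.2918)–(0.492562, -0.977338, -0.2918)  len=0.9851
  (v3,v6,v8) [+--] → (0.492562, -0.977338, -0.2918)–(0.853253, -0.616647, -0.2918)  len=0.5101
  (v3,v8,v9) [+-+] → (0.853253, -0.616647, -0.2918)–(1.0888, 0, -0.2918)  len=0.6601
  (v6,v2,v10) [-+-] → (-0.492562, -0.977338, -0.2918)–(-0.853253, -0.616647, -0.2918)  len=0.5101
  (v9,v8,v1) [+-+] → (1.0888, 0, -0.2918)–(0.853253, 0.616647, -0.2918)  len=0.6601

Chained into 1 loop(s):
  loop 1: 10 segments, perimeter = 6.6510
Total perimeter = 6.651


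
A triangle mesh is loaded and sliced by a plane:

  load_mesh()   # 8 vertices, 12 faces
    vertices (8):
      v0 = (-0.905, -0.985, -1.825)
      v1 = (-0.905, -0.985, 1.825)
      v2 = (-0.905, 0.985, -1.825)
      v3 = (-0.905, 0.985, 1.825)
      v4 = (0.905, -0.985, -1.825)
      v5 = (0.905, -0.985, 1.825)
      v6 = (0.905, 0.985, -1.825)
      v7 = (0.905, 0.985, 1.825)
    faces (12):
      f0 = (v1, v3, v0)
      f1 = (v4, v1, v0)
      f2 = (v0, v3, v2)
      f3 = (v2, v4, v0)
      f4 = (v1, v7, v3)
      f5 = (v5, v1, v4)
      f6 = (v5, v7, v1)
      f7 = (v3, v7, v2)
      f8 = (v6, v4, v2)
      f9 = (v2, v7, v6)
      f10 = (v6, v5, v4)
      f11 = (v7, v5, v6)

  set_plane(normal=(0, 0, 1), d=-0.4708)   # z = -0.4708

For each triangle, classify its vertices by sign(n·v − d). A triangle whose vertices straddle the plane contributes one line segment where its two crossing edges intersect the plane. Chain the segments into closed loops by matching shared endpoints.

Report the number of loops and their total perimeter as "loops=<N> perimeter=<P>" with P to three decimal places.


loops=1 perimeter=7.560

Straddling triangles (8 of 12):
  (v1,v3,v0) [++-] → (-0.905, -0.254103, -0.4708)–(-0.905, -0.985, -0.4708)  len=0.7309
  (v4,v1,v0) [-+-] → (0.233465, -0.985, -0.4708)–(-0.905, -0.985, -0.4708)  len=1.1385
  (v0,v3,v2) [-+-] → (-0.905, -0.254103, -0.4708)–(-0.905, 0.985, -0.4708)  len=1.2391
  (v5,v1,v4) [++-] → (0.233465, -0.985, -0.4708)–(0.905, -0.985, -0.4708)  len=0.6715
  (v3,v7,v2) [++-] → (-0.233465, 0.985, -0.4708)–(-0.905, 0.985, -0.4708)  len=0.6715
  (v2,v7,v6) [-+-] → (-0.233465, 0.985, -0.4708)–(0.905, 0.985, -0.4708)  len=1.1385
  (v6,v5,v4) [-+-] → (0.905, 0.254103, -0.4708)–(0.905, -0.985, -0.4708)  len=1.2391
  (v7,v5,v6) [++-] → (0.905, 0.254103, -0.4708)–(0.905, 0.985, -0.4708)  len=0.7309

Chained into 1 loop(s):
  loop 1: 8 segments, perimeter = 7.5600
Total perimeter = 7.560


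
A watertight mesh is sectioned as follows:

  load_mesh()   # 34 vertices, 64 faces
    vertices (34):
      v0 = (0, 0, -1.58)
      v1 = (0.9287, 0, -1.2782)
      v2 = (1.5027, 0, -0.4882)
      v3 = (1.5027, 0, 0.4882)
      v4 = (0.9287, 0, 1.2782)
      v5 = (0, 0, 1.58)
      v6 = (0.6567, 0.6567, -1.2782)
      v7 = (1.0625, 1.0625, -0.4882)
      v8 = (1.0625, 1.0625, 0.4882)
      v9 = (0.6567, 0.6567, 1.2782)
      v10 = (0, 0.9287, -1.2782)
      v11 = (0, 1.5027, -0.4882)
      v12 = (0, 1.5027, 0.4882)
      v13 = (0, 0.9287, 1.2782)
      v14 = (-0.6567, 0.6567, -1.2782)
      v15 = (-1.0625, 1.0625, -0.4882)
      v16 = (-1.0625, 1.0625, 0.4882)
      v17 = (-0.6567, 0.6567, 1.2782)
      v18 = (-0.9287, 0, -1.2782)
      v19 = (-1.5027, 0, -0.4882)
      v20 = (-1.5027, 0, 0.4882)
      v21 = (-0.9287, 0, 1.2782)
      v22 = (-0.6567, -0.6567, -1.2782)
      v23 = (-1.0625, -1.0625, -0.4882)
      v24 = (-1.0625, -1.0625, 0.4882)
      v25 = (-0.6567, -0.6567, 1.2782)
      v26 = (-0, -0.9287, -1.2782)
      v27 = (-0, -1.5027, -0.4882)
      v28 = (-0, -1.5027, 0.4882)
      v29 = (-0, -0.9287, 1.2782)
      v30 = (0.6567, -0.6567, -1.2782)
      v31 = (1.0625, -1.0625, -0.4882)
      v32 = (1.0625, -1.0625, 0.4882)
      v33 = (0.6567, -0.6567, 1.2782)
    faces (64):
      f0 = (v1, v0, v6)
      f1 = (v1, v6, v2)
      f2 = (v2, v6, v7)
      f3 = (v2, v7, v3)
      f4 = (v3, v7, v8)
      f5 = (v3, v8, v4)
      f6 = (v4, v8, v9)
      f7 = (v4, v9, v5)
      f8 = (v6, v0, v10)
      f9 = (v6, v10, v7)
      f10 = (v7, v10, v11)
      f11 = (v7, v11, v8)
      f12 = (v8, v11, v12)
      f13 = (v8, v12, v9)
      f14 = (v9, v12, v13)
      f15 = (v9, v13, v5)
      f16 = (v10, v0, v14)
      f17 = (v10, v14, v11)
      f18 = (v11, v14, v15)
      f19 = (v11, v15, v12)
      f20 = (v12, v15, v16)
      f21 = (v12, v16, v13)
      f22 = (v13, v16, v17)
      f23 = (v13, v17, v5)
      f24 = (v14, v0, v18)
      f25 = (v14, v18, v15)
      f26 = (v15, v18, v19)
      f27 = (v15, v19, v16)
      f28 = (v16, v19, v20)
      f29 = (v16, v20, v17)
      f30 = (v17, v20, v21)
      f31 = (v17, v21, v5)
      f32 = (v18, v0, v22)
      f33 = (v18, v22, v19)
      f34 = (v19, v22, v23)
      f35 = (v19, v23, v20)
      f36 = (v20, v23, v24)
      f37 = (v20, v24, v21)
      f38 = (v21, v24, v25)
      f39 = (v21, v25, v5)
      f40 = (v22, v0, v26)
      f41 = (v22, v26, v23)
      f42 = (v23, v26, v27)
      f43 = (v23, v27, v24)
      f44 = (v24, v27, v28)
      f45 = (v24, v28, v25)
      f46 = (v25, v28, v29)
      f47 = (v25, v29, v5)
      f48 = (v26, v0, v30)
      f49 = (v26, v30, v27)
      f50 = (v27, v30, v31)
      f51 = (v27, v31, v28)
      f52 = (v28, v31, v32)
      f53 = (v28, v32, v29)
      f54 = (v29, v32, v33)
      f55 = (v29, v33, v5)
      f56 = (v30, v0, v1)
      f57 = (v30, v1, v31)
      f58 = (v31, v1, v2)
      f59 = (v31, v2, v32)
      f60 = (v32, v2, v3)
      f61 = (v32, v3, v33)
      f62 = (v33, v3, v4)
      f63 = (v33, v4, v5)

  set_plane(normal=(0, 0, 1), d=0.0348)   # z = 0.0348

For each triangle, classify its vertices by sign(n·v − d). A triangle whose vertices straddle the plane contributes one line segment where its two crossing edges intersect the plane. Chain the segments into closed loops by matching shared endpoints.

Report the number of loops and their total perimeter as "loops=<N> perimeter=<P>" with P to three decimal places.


Straddling triangles (16 of 64):
  (v2,v7,v3) [--+] → (1.29829, 0.493381, 0.0348)–(1.5027, 0, 0.0348)  len=0.5340
  (v3,v7,v8) [+-+] → (1.29829, 0.493381, 0.0348)–(1.0625, 1.0625, 0.0348)  len=0.6160
  (v7,v11,v8) [--+] → (0.569119, 1.26691, 0.0348)–(1.0625, 1.0625, 0.0348)  len=0.5340
  (v8,v11,v12) [+-+] → (0.569119, 1.26691, 0.0348)–(0, 1.5027, 0.0348)  len=0.6160
  (v11,v15,v12) [--+] → (-0.493381, 1.29829, 0.0348)–(0, 1.5027, 0.0348)  len=0.5340
  (v12,v15,v16) [+-+] → (-0.493381, 1.29829, 0.0348)–(-1.0625, 1.0625, 0.0348)  len=0.6160
  (v15,v19,v16) [--+] → (-1.26691, 0.569119, 0.0348)–(-1.0625, 1.0625, 0.0348)  len=0.5340
  (v16,v19,v20) [+-+] → (-1.26691, 0.569119, 0.0348)–(-1.5027, 0, 0.0348)  len=0.6160
  (v19,v23,v20) [--+] → (-1.29829, -0.493381, 0.0348)–(-1.5027, 0, 0.0348)  len=0.5340
  (v20,v23,v24) [+-+] → (-1.29829, -0.493381, 0.0348)–(-1.0625, -1.0625, 0.0348)  len=0.6160
  (v23,v27,v24) [--+] → (-0.569119, -1.26691, 0.0348)–(-1.0625, -1.0625, 0.0348)  len=0.5340
  (v24,v27,v28) [+-+] → (-0.569119, -1.26691, 0.0348)–(0, -1.5027, 0.0348)  len=0.6160
  (v27,v31,v28) [--+] → (0.493381, -1.29829, 0.0348)–(0, -1.5027, 0.0348)  len=0.5340
  (v28,v31,v32) [+-+] → (0.493381, -1.29829, 0.0348)–(1.0625, -1.0625, 0.0348)  len=0.6160
  (v31,v2,v32) [--+] → (1.26691, -0.569119, 0.0348)–(1.0625, -1.0625, 0.0348)  len=0.5340
  (v32,v2,v3) [+-+] → (1.26691, -0.569119, 0.0348)–(1.5027, 0, 0.0348)  len=0.6160

Chained into 1 loop(s):
  loop 1: 16 segments, perimeter = 9.2006
Total perimeter = 9.201

loops=1 perimeter=9.201
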